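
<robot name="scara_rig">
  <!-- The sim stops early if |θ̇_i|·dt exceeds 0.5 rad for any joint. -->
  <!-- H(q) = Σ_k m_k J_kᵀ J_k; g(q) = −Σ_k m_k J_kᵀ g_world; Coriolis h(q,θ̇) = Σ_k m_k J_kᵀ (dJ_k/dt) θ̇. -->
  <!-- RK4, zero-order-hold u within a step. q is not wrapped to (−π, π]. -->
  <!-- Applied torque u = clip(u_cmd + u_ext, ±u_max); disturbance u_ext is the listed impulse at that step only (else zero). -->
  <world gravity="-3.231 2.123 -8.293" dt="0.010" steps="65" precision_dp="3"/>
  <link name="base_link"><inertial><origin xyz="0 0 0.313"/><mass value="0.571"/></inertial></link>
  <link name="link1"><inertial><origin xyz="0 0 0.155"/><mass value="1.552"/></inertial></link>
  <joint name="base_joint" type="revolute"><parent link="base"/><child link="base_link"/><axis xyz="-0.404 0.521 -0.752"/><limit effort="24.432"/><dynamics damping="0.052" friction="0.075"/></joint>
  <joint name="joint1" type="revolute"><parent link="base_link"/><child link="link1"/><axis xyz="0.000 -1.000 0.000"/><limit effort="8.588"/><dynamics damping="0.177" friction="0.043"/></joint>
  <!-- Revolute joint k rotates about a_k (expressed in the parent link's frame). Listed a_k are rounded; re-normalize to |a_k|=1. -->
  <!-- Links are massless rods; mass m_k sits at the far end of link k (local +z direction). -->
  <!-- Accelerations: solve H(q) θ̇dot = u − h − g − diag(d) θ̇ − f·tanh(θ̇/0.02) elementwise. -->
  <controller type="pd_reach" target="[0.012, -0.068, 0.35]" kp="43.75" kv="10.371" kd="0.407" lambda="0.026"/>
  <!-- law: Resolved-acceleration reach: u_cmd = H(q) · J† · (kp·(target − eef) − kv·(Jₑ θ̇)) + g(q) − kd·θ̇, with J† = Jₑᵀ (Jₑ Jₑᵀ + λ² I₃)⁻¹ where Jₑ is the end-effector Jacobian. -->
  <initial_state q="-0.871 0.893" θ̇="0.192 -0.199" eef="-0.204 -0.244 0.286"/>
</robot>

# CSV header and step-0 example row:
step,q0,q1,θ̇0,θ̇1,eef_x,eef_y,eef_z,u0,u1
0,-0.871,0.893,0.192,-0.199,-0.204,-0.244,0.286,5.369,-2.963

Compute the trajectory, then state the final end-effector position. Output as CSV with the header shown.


step,q0,q1,θ̇0,θ̇1,eef_x,eef_y,eef_z,u0,u1
1,-0.868,0.891,0.355,-0.208,-0.204,-0.244,0.286,4.947,-2.882
2,-0.864,0.889,0.497,-0.221,-0.204,-0.242,0.288,4.574,-2.808
3,-0.858,0.887,0.619,-0.235,-0.204,-0.241,0.289,4.243,-2.740
4,-0.852,0.884,0.724,-0.251,-0.204,-0.239,0.291,3.950,-2.679
5,-0.844,0.882,0.815,-0.267,-0.204,-0.237,0.293,3.691,-2.623
6,-0.835,0.879,0.893,-0.282,-0.204,-0.235,0.295,3.460,-2.573
7,-0.826,0.876,0.959,-0.297,-0.205,-0.232,0.297,3.256,-2.528
8,-0.816,0.873,1.015,-0.311,-0.205,-0.230,0.300,3.074,-2.488
9,-0.806,0.870,1.063,-0.324,-0.205,-0.227,0.302,2.912,-2.452
10,-0.795,0.866,1.103,-0.336,-0.205,-0.224,0.305,2.768,-2.419
11,-0.784,0.863,1.136,-0.347,-0.205,-0.221,0.308,2.639,-2.390
12,-0.772,0.859,1.163,-0.357,-0.204,-0.217,0.310,2.524,-2.364
13,-0.761,0.856,1.185,-0.366,-0.204,-0.214,0.313,2.421,-2.341
14,-0.749,0.852,1.201,-0.375,-0.204,-0.211,0.316,2.329,-2.320
15,-0.737,0.848,1.214,-0.382,-0.204,-0.207,0.319,2.246,-2.300
16,-0.725,0.844,1.223,-0.389,-0.203,-0.204,0.322,2.172,-2.283
17,-0.712,0.841,1.228,-0.395,-0.203,-0.200,0.325,2.104,-2.267
18,-0.700,0.837,1.231,-0.401,-0.203,-0.197,0.327,2.043,-2.253
19,-0.688,0.833,1.231,-0.406,-0.202,-0.193,0.330,1.988,-2.240
20,-0.675,0.828,1.229,-0.411,-0.201,-0.190,0.333,1.938,-2.228
21,-0.663,0.824,1.224,-0.415,-0.201,-0.186,0.336,1.892,-2.216
22,-0.651,0.820,1.218,-0.418,-0.200,-0.183,0.339,1.851,-2.206
23,-0.639,0.816,1.211,-0.421,-0.199,-0.179,0.341,1.813,-2.196
24,-0.627,0.812,1.201,-0.424,-0.199,-0.176,0.344,1.778,-2.187
25,-0.615,0.807,1.191,-0.427,-0.198,-0.172,0.347,1.746,-2.179
26,-0.603,0.803,1.180,-0.429,-0.197,-0.169,0.349,1.716,-2.171
27,-0.591,0.799,1.167,-0.430,-0.196,-0.165,0.352,1.689,-2.163
28,-0.580,0.795,1.154,-0.432,-0.195,-0.162,0.355,1.664,-2.156
29,-0.568,0.790,1.140,-0.433,-0.194,-0.159,0.357,1.640,-2.149
30,-0.557,0.786,1.125,-0.434,-0.193,-0.155,0.360,1.619,-2.142
31,-0.546,0.782,1.110,-0.435,-0.192,-0.152,0.362,1.598,-2.135
32,-0.535,0.777,1.094,-0.436,-0.190,-0.149,0.364,1.579,-2.129
33,-0.524,0.773,1.078,-0.436,-0.189,-0.146,0.367,1.561,-2.123
34,-0.513,0.769,1.062,-0.436,-0.188,-0.142,0.369,1.545,-2.117
35,-0.502,0.764,1.045,-0.436,-0.187,-0.139,0.371,1.529,-2.111
36,-0.492,0.760,1.028,-0.436,-0.186,-0.136,0.373,1.514,-2.105
37,-0.482,0.755,1.011,-0.436,-0.184,-0.133,0.375,1.500,-2.099
38,-0.472,0.751,0.993,-0.436,-0.183,-0.130,0.377,1.487,-2.094
39,-0.462,0.747,0.976,-0.435,-0.182,-0.127,0.380,1.474,-2.088
40,-0.452,0.742,0.959,-0.435,-0.180,-0.124,0.381,1.462,-2.083
41,-0.443,0.738,0.941,-0.434,-0.179,-0.122,0.383,1.451,-2.077
42,-0.434,0.734,0.923,-0.434,-0.177,-0.119,0.385,1.440,-2.072
43,-0.424,0.729,0.906,-0.433,-0.176,-0.116,0.387,1.430,-2.066
44,-0.415,0.725,0.888,-0.432,-0.175,-0.114,0.389,1.420,-2.061
45,-0.407,0.721,0.871,-0.431,-0.173,-0.111,0.391,1.411,-2.056
46,-0.398,0.716,0.853,-0.430,-0.172,-0.108,0.392,1.402,-2.050
47,-0.390,0.712,0.836,-0.429,-0.170,-0.106,0.394,1.393,-2.045
48,-0.381,0.708,0.819,-0.428,-0.169,-0.104,0.396,1.385,-2.040
49,-0.373,0.704,0.802,-0.427,-0.167,-0.101,0.397,1.377,-2.034
50,-0.365,0.699,0.785,-0.426,-0.166,-0.099,0.399,1.369,-2.029
51,-0.357,0.695,0.768,-0.425,-0.164,-0.097,0.400,1.362,-2.024
52,-0.350,0.691,0.751,-0.424,-0.163,-0.094,0.402,1.355,-2.019
53,-0.342,0.687,0.735,-0.423,-0.162,-0.092,0.403,1.348,-2.013
54,-0.335,0.682,0.718,-0.422,-0.160,-0.090,0.404,1.342,-2.008
55,-0.328,0.678,0.702,-0.421,-0.159,-0.088,0.406,1.336,-2.003
56,-0.321,0.674,0.686,-0.420,-0.157,-0.086,0.407,1.330,-1.998
57,-0.314,0.670,0.671,-0.419,-0.156,-0.084,0.408,1.324,-1.993
58,-0.308,0.666,0.655,-0.417,-0.154,-0.082,0.410,1.318,-1.987
59,-0.301,0.661,0.640,-0.416,-0.153,-0.080,0.411,1.313,-1.982
60,-0.295,0.657,0.624,-0.415,-0.152,-0.078,0.412,1.308,-1.977
61,-0.289,0.653,0.609,-0.414,-0.150,-0.077,0.413,1.302,-1.972
62,-0.283,0.649,0.595,-0.413,-0.149,-0.075,0.414,1.298,-1.967
63,-0.277,0.645,0.580,-0.412,-0.147,-0.073,0.415,1.293,-1.962
64,-0.271,0.641,0.566,-0.411,-0.146,-0.072,0.416,1.288,-1.956
65,-0.266,0.637,0.552,-0.410,-0.145,-0.070,0.417,,
# final eef position (m): -0.145 -0.070 0.417


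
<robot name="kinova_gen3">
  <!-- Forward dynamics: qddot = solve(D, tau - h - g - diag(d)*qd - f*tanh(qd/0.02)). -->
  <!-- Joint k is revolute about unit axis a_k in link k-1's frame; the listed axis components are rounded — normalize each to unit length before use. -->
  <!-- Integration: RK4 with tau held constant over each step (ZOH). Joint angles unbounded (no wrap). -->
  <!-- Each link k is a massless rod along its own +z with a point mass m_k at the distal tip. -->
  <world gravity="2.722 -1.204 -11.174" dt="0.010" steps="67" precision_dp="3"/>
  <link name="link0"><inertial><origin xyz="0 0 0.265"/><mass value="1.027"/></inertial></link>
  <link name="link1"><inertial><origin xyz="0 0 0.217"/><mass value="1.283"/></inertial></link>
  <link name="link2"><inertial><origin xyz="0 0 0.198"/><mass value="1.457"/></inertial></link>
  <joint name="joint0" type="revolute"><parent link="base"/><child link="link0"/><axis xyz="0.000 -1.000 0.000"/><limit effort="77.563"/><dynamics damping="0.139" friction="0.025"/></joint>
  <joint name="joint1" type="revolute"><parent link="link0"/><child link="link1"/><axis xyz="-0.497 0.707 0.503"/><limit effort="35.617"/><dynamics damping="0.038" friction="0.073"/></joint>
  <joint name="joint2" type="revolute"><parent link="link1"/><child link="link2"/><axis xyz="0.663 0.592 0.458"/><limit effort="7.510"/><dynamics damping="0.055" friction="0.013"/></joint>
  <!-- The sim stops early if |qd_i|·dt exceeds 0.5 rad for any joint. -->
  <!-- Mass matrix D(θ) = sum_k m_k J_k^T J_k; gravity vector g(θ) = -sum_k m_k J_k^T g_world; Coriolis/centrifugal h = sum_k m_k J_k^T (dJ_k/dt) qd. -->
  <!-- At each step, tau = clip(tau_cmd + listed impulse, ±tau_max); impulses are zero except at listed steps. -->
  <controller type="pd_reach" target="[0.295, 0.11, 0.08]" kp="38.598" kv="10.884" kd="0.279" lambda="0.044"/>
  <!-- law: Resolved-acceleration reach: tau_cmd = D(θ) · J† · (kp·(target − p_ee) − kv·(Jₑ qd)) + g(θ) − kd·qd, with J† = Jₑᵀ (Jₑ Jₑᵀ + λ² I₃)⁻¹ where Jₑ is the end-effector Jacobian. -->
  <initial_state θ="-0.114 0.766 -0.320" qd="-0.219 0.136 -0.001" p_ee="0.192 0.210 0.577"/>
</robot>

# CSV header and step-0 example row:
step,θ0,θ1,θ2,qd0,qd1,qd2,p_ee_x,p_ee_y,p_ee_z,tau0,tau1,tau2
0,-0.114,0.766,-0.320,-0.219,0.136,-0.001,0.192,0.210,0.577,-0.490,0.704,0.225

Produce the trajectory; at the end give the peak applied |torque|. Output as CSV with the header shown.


step,θ0,θ1,θ2,qd0,qd1,qd2,p_ee_x,p_ee_y,p_ee_z,tau0,tau1,tau2
1,-0.117,0.768,-0.320,-0.285,0.358,0.025,0.193,0.211,0.576,0.854,-0.005,0.107
2,-0.120,0.773,-0.320,-0.343,0.552,0.049,0.196,0.212,0.575,2.127,-0.645,-0.002
3,-0.123,0.779,-0.319,-0.393,0.722,0.081,0.199,0.213,0.573,3.341,-1.224,-0.108
4,-0.127,0.787,-0.318,-0.434,0.873,0.125,0.202,0.215,0.570,4.508,-1.748,-0.213
5,-0.132,0.797,-0.316,-0.465,1.008,0.185,0.206,0.217,0.567,5.640,-2.223,-0.319
6,-0.137,0.807,-0.314,-0.486,1.130,0.263,0.210,0.219,0.564,6.748,-2.655,-0.426
7,-0.142,0.819,-0.311,-0.494,1.242,0.363,0.214,0.221,0.560,7.847,-3.049,-0.537
8,-0.147,0.832,-0.307,-0.490,1.346,0.488,0.218,0.224,0.556,8.950,-3.410,-0.652
9,-0.151,0.846,-0.301,-0.471,1.444,0.642,0.223,0.227,0.552,10.070,-3.743,-0.772
10,-0.156,0.861,-0.294,-0.437,1.540,0.829,0.228,0.230,0.548,11.218,-4.052,-0.898
11,-0.160,0.877,-0.284,-0.384,1.634,1.054,0.233,0.233,0.543,12.402,-4.343,-1.031
12,-0.163,0.894,-0.272,-0.311,1.728,1.320,0.237,0.236,0.538,13.621,-4.618,-1.171
13,-0.166,0.912,-0.258,-0.215,1.822,1.633,0.242,0.239,0.533,14.862,-4.882,-1.318
14,-0.168,0.930,-0.240,-0.096,1.916,1.994,0.247,0.242,0.527,16.092,-5.137,-1.470
15,-0.168,0.950,-0.218,0.046,2.008,2.400,0.251,0.245,0.522,17.247,-5.383,-1.626
16,-0.167,0.970,-0.191,0.209,2.094,2.842,0.256,0.248,0.516,18.236,-5.620,-1.778
17,-0.164,0.992,-0.161,0.389,2.171,3.309,0.260,0.250,0.510,18.944,-5.844,-1.921
18,-0.159,1.014,-0.125,0.579,2.231,3.779,0.263,0.253,0.504,19.262,-6.050,-2.047
19,-0.152,1.036,-0.085,0.767,2.271,4.222,0.267,0.256,0.497,19.123,-6.235,-2.149
20,-0.144,1.059,-0.041,0.941,2.286,4.607,0.269,0.258,0.490,18.529,-6.394,-2.221
21,-0.133,1.082,0.006,1.092,2.275,4.910,0.272,0.260,0.483,17.561,-6.530,-2.264
22,-0.122,1.104,0.057,1.210,2.240,5.120,0.273,0.262,0.476,16.349,-6.645,-2.281
23,-0.109,1.127,0.108,1.292,2.186,5.235,0.275,0.263,0.469,15.030,-6.744,-2.280
24,-0.096,1.148,0.161,1.341,2.118,5.266,0.275,0.264,0.461,13.720,-6.834,-2.268
25,-0.083,1.169,0.213,1.358,2.042,5.231,0.276,0.265,0.453,12.496,-6.917,-2.252
26,-0.069,1.189,0.265,1.349,1.961,5.145,0.276,0.266,0.446,11.401,-6.997,-2.238
27,-0.056,1.208,0.316,1.319,1.880,5.025,0.275,0.266,0.438,10.450,-7.074,-2.230
28,-0.043,1.226,0.365,1.273,1.799,4.883,0.275,0.267,0.430,9.644,-7.149,-2.229
29,-0.031,1.244,0.413,1.213,1.720,4.730,0.274,0.267,0.422,8.973,-7.223,-2.236
30,-0.019,1.261,0.460,1.144,1.643,4.573,0.273,0.267,0.414,8.421,-7.293,-2.250
31,-0.008,1.277,0.505,1.067,1.569,4.416,0.272,0.266,0.406,7.975,-7.361,-2.270
32,0.003,1.292,0.548,0.985,1.497,4.262,0.271,0.266,0.399,7.619,-7.424,-2.295
33,0.012,1.307,0.590,0.900,1.427,4.114,0.270,0.265,0.391,7.339,-7.483,-2.325
34,0.021,1.321,0.630,0.813,1.360,3.971,0.269,0.265,0.383,7.124,-7.536,-2.357
35,0.028,1.334,0.669,0.724,1.294,3.835,0.268,0.264,0.375,6.964,-7.584,-2.390
36,0.035,1.347,0.707,0.634,1.230,3.706,0.267,0.263,0.368,6.849,-7.625,-2.423
37,0.041,1.359,0.744,0.544,1.168,3.582,0.266,0.262,0.360,6.772,-7.659,-2.455
38,0.046,1.370,0.779,0.455,1.107,3.465,0.265,0.261,0.353,6.728,-7.687,-2.485
39,0.050,1.381,0.813,0.368,1.047,3.354,0.265,0.259,0.345,6.711,-7.707,-2.514
40,0.053,1.391,0.846,0.281,0.988,3.247,0.264,0.258,0.338,6.716,-7.719,-2.538
41,0.056,1.401,0.878,0.196,0.930,3.146,0.264,0.257,0.331,6.741,-7.724,-2.560
42,0.057,1.410,0.909,0.113,0.872,3.049,0.263,0.255,0.324,6.781,-7.721,-2.577
43,0.058,1.418,0.939,0.033,0.816,2.956,0.263,0.254,0.317,6.835,-7.711,-2.591
44,0.058,1.426,0.968,-0.044,0.760,2.868,0.263,0.252,0.310,6.897,-7.693,-2.600
45,0.057,1.433,0.996,-0.118,0.705,2.784,0.262,0.250,0.303,6.967,-7.668,-2.605
46,0.055,1.440,1.024,-0.190,0.651,2.703,0.262,0.249,0.297,7.044,-7.635,-2.605
47,0.053,1.446,1.050,-0.259,0.597,2.625,0.262,0.247,0.290,7.130,-7.596,-2.601
48,0.050,1.452,1.076,-0.324,0.544,2.549,0.262,0.245,0.284,7.221,-7.550,-2.592
49,0.047,1.457,1.101,-0.387,0.492,2.476,0.263,0.244,0.277,7.318,-7.497,-2.580
50,0.043,1.462,1.126,-0.447,0.441,2.406,0.263,0.242,0.271,7.419,-7.439,-2.562
51,0.038,1.466,1.149,-0.503,0.391,2.337,0.263,0.240,0.265,7.524,-7.375,-2.541
52,0.033,1.470,1.172,-0.556,0.341,2.271,0.263,0.238,0.260,7.632,-7.306,-2.516
53,0.027,1.473,1.195,-0.606,0.293,2.207,0.264,0.236,0.254,7.743,-7.232,-2.488
54,0.020,1.475,1.217,-0.652,0.245,2.146,0.264,0.234,0.248,7.856,-7.153,-2.456
55,0.014,1.478,1.238,-0.695,0.199,2.086,0.265,0.233,0.243,7.971,-7.071,-2.422
56,0.007,1.479,1.258,-0.735,0.153,2.028,0.265,0.231,0.238,8.087,-6.984,-2.384
57,-0.001,1.481,1.278,-0.772,0.109,1.972,0.266,0.229,0.232,8.205,-6.895,-2.344
58,-0.009,1.482,1.298,-0.805,0.066,1.918,0.266,0.227,0.228,8.323,-6.804,-2.301
59,-0.017,1.482,1.317,-0.835,0.025,1.865,0.267,0.225,0.223,8.443,-6.710,-2.256
60,-0.026,1.482,1.335,-0.862,-0.012,1.810,0.267,0.224,0.218,8.562,-6.621,-2.209
61,-0.034,1.482,1.353,-0.886,-0.042,1.752,0.268,0.222,0.213,8.681,-6.539,-2.158
62,-0.043,1.481,1.370,-0.906,-0.072,1.696,0.269,0.220,0.209,8.801,-6.457,-2.107
63,-0.052,1.480,1.387,-0.924,-0.100,1.644,0.270,0.218,0.205,8.919,-6.372,-2.056
64,-0.062,1.479,1.403,-0.939,-0.129,1.594,0.270,0.217,0.200,9.037,-6.285,-2.004
65,-0.071,1.478,1.419,-0.951,-0.156,1.547,0.271,0.215,0.196,9.155,-6.197,-1.951
66,-0.081,1.476,1.434,-0.962,-0.183,1.502,0.272,0.214,0.192,9.271,-6.108,-1.899
67,-0.090,1.474,1.449,-0.969,-0.209,1.460,0.273,0.212,0.188,,,
# max |tau| (N·m): 19.262


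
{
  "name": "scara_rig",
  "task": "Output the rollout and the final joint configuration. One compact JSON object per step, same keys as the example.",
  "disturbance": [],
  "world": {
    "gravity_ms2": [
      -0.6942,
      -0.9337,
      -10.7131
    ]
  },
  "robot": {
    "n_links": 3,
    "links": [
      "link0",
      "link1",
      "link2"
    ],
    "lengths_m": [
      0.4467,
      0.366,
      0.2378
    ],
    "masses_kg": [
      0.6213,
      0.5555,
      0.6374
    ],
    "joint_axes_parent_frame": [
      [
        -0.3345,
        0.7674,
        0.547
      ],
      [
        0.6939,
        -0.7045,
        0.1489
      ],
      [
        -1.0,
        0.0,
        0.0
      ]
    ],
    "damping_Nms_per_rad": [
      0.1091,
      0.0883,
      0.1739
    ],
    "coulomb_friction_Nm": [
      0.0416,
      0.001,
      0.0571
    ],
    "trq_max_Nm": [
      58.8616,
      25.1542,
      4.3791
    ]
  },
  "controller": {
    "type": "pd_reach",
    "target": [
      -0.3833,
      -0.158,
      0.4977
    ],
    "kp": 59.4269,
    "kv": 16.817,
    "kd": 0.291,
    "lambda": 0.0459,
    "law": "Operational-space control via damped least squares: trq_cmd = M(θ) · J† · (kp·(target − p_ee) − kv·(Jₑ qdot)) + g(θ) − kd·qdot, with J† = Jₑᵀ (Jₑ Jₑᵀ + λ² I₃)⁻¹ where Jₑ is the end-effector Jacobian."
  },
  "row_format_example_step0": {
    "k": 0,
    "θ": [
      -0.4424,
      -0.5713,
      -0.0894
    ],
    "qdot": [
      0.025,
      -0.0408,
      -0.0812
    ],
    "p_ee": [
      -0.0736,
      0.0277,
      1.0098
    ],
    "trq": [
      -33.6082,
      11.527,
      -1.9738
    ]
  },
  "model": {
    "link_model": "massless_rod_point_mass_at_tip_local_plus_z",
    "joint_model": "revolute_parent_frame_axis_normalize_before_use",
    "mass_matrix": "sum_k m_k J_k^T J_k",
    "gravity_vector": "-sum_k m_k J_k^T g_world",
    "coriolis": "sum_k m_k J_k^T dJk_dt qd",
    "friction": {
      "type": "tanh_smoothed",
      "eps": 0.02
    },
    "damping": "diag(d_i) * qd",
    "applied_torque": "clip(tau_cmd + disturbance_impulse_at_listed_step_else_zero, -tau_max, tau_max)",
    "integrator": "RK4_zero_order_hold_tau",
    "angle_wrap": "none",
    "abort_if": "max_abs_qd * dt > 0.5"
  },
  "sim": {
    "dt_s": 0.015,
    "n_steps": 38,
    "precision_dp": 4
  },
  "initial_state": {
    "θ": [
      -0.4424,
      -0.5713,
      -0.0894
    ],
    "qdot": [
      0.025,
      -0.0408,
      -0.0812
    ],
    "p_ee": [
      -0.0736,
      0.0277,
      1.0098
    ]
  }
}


{"k":1,"\u03b8":[-0.459,-0.5924,-0.0943],"qdot":[-2.2158,-2.7213,-0.4933],"p_ee":[-0.0753,0.0267,1.0069],"trq":[-24.0827,9.4143,-1.4135]}
{"k":2,"\u03b8":[-0.5029,-0.6439,-0.0994],"qdot":[-3.6163,-4.0981,-0.1157],"p_ee":[-0.0811,0.0242,0.9991],"trq":[-16.2202,7.2978,-1.2109]}
{"k":3,"\u03b8":[-0.5633,-0.7098,-0.0969],"qdot":[-4.4296,-4.6505,0.4705],"p_ee":[-0.0902,0.0206,0.9879],"trq":[-9.8928,5.3879,-1.0424]}
{"k":4,"\u03b8":[-0.6328,-0.7801,-0.0858],"qdot":[-4.8438,-4.7113,1.0117],"p_ee":[-0.1016,0.0158,0.974],"trq":[-4.8723,3.7637,-0.846]}
{"k":5,"\u03b8":[-0.7066,-0.8492,-0.0678],"qdot":[-4.9969,-4.5164,1.3782],"p_ee":[-0.1148,0.0096,0.9584],"trq":[-0.9179,2.4444,-0.6108]}
{"k":6,"\u03b8":[-0.7814,-0.9146,-0.0456],"qdot":[-4.9837,-4.2095,1.5551],"p_ee":[-0.1291,0.0023,0.9416],"trq":[2.1698,1.4136,-0.3582]}
{"k":7,"\u03b8":[-0.8553,-0.9751,-0.022],"qdot":[-4.8676,-3.8692,1.5842],"p_ee":[-0.1442,-0.0059,0.9242],"trq":[4.5465,0.6375,-0.1164]}
{"k":8,"\u03b8":[-0.9269,-1.0305,0.0014],"qdot":[-4.6904,-3.5346,1.5184],"p_ee":[-0.1596,-0.0147,0.9064],"trq":[6.3405,0.0757,0.095]}
{"k":9,"\u03b8":[-0.9956,-1.0811,0.0234],"qdot":[-4.4793,-3.2231,1.4015],"p_ee":[-0.175,-0.0239,0.8886],"trq":[7.6629,-0.3123,0.2671]}
{"k":10,"\u03b8":[-1.061,-1.1272,0.0434],"qdot":[-4.2515,-2.941,1.2636],"p_ee":[-0.1903,-0.0331,0.871],"trq":[8.61,-0.563,0.3986]}
{"k":11,"\u03b8":[-1.123,-1.1693,0.0613],"qdot":[-4.0181,-2.6887,1.1234],"p_ee":[-0.2053,-0.0421,0.8536],"trq":[9.2635,-0.7078,0.4931]}
{"k":12,"\u03b8":[-1.1815,-1.2079,0.0772],"qdot":[-3.7862,-2.4645,0.9909],"p_ee":[-0.2197,-0.0508,0.8366],"trq":[9.6911,-0.7724,0.5562]}
{"k":13,"\u03b8":[-1.2366,-1.2434,0.0912],"qdot":[-3.5601,-2.2657,0.8705],"p_ee":[-0.2335,-0.059,0.8201],"trq":[9.9472,-0.7774,0.5942]}
{"k":14,"\u03b8":[-1.2883,-1.276,0.1034],"qdot":[-3.3423,-2.0891,0.7638],"p_ee":[-0.2465,-0.0667,0.8041],"trq":[10.0748,-0.7389,0.6127]}
{"k":15,"\u03b8":[-1.3369,-1.3061,0.1142],"qdot":[-3.1345,-1.9321,0.6705],"p_ee":[-0.2588,-0.0739,0.7887],"trq":[10.1075,-0.6696,0.6167]}
{"k":16,"\u03b8":[-1.3824,-1.334,0.1236],"qdot":[-2.9373,-1.792,0.5894],"p_ee":[-0.2703,-0.0806,0.7738],"trq":[10.0713,-0.5793,0.6102]}
{"k":17,"\u03b8":[-1.4251,-1.3599,0.1319],"qdot":[-2.7509,-1.6665,0.5191],"p_ee":[-0.281,-0.0867,0.7595],"trq":[9.9862,-0.4755,0.5964]}
{"k":18,"\u03b8":[-1.465,-1.384,0.1393],"qdot":[-2.5755,-1.5535,0.4583],"p_ee":[-0.2908,-0.0924,0.7458],"trq":[9.8672,-0.3639,0.578]}
{"k":19,"\u03b8":[-1.5024,-1.4066,0.1457],"qdot":[-2.4107,-1.4515,0.4057],"p_ee":[-0.3,-0.0976,0.7326],"trq":[9.7257,-0.2489,0.5566]}
{"k":20,"\u03b8":[-1.5374,-1.4276,0.1515],"qdot":[-2.2561,-1.3588,0.36],"p_ee":[-0.3083,-0.1023,0.7201],"trq":[9.5705,-0.1336,0.5338]}
{"k":21,"\u03b8":[-1.5701,-1.4473,0.1566],"qdot":[-2.1113,-1.2743,0.3203],"p_ee":[-0.316,-0.1067,0.7081],"trq":[9.4078,-0.0203,0.5106]}
{"k":22,"\u03b8":[-1.6008,-1.4659,0.1611],"qdot":[-1.9758,-1.1968,0.2857],"p_ee":[-0.323,-0.1108,0.6967],"trq":[9.2425,0.0892,0.4877]}
{"k":23,"\u03b8":[-1.6294,-1.4833,0.1652],"qdot":[-1.8491,-1.1256,0.2554],"p_ee":[-0.3294,-0.1145,0.6858],"trq":[9.0779,0.1938,0.4655]}
{"k":24,"\u03b8":[-1.6563,-1.4997,0.1688],"qdot":[-1.7307,-1.0598,0.2289],"p_ee":[-0.3353,-0.1179,0.6755],"trq":[8.9166,0.2928,0.4444]}
{"k":25,"\u03b8":[-1.6814,-1.5151,0.1721],"qdot":[-1.62,-0.9987,0.2056],"p_ee":[-0.3406,-0.121,0.6657],"trq":[8.7602,0.3857,0.4246]}
{"k":26,"\u03b8":[-1.7049,-1.5296,0.175],"qdot":[-1.5166,-0.942,0.1851],"p_ee":[-0.3454,-0.1239,0.6564],"trq":[8.6099,0.4724,0.4062]}
{"k":27,"\u03b8":[-1.727,-1.5434,0.1776],"qdot":[-1.4201,-0.8891,0.167],"p_ee":[-0.3497,-0.1266,0.6476],"trq":[8.4664,0.5529,0.3892]}
{"k":28,"\u03b8":[-1.7476,-1.5563,0.18],"qdot":[-1.3299,-0.8396,0.151],"p_ee":[-0.3537,-0.1291,0.6393],"trq":[8.3301,0.6273,0.3736]}
{"k":29,"\u03b8":[-1.7669,-1.5686,0.1822],"qdot":[-1.2456,-0.7933,0.1369],"p_ee":[-0.3572,-0.1314,0.6314],"trq":[8.2012,0.6957,0.3595]}
{"k":30,"\u03b8":[-1.785,-1.5801,0.1842],"qdot":[-1.1669,-0.7497,0.1243],"p_ee":[-0.3605,-0.1335,0.6239],"trq":[8.0796,0.7585,0.3466]}
{"k":31,"\u03b8":[-1.8019,-1.5911,0.1859],"qdot":[-1.0934,-0.7088,0.1132],"p_ee":[-0.3634,-0.1355,0.6169],"trq":[7.9654,0.816,0.335]}
{"k":32,"\u03b8":[-1.8178,-1.6014,0.1876],"qdot":[-1.0247,-0.6703,0.1033],"p_ee":[-0.366,-0.1374,0.6102],"trq":[7.8581,0.8685,0.3246]}
{"k":33,"\u03b8":[-1.8327,-1.6112,0.1891],"qdot":[-0.9605,-0.6339,0.0945],"p_ee":[-0.3684,-0.1391,0.6039],"trq":[7.7577,0.9163,0.3152]}
{"k":34,"\u03b8":[-1.8467,-1.6204,0.1904],"qdot":[-0.9005,-0.5996,0.0866],"p_ee":[-0.3705,-0.1407,0.5979],"trq":[7.6637,0.9598,0.3068]}
{"k":35,"\u03b8":[-1.8598,-1.6292,0.1917],"qdot":[-0.8444,-0.5673,0.0796],"p_ee":[-0.3725,-0.1422,0.5923],"trq":[7.5759,0.9994,0.2993]}
{"k":36,"\u03b8":[-1.872,-1.6375,0.1928],"qdot":[-0.792,-0.5367,0.0733],"p_ee":[-0.3742,-0.1436,0.5869],"trq":[7.4938,1.0353,0.2926]}
{"k":37,"\u03b8":[-1.8835,-1.6453,0.1939],"qdot":[-0.7429,-0.5077,0.0677],"p_ee":[-0.3758,-0.1449,0.5819],"trq":[7.4172,1.0679,0.2867]}
{"k":38,"\u03b8":[-1.8943,-1.6527,0.1949],"qdot":[-0.697,-0.4803,0.0628],"p_ee":[-0.3772,-0.1461,0.5772]}
{"summary": "final \u03b8 (rad): -1.8943 -1.6527 0.1949"}


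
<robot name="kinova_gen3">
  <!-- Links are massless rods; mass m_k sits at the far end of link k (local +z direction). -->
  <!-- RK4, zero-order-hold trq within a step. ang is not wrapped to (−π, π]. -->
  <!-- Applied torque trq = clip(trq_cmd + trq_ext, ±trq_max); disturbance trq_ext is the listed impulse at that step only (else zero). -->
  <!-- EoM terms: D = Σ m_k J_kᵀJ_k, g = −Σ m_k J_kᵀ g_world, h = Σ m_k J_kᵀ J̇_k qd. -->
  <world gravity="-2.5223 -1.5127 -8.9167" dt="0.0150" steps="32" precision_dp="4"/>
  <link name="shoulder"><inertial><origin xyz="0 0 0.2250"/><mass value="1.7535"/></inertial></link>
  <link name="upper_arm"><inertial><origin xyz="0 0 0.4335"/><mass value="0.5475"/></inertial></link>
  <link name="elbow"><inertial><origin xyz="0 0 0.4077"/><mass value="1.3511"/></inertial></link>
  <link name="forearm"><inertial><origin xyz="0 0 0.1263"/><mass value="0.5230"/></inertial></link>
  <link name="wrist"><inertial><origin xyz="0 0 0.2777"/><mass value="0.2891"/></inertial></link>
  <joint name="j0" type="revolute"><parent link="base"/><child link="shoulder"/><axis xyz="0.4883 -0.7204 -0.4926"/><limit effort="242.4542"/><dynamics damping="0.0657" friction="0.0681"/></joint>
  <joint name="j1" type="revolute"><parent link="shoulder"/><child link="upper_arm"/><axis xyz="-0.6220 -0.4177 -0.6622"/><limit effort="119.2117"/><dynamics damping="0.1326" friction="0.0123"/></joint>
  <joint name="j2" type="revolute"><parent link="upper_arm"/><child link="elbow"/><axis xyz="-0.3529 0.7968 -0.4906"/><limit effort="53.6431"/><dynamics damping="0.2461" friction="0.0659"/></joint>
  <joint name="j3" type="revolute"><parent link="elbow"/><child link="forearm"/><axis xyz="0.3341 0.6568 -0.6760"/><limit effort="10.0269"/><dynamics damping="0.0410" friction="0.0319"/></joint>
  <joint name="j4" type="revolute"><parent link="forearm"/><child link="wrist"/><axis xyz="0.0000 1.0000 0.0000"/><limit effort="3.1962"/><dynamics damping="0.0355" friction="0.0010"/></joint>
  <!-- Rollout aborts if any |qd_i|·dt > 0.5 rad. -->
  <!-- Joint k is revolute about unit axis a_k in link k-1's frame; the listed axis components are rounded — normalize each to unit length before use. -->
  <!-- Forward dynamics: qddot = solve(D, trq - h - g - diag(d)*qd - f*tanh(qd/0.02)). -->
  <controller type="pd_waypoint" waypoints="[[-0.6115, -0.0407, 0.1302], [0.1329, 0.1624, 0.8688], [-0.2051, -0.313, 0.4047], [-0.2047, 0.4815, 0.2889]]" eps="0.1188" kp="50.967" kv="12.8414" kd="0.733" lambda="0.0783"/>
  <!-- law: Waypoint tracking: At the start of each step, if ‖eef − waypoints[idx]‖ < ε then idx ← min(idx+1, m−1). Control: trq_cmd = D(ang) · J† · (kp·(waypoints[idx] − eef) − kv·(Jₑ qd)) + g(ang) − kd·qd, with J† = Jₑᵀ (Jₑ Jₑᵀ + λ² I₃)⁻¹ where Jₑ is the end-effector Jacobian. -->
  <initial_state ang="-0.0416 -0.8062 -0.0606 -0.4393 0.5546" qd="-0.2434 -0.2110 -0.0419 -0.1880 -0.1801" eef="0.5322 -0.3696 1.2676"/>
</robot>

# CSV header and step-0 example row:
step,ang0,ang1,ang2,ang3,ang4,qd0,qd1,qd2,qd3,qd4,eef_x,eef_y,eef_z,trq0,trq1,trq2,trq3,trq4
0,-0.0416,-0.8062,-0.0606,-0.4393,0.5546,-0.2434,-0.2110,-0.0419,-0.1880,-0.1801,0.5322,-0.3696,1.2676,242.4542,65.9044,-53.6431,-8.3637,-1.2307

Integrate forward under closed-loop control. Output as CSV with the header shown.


step,ang0,ang1,ang2,ang3,ang4,qd0,qd1,qd2,qd3,qd4,eef_x,eef_y,eef_z,trq0,trq1,trq2,trq3,trq4
1,-0.0102,-0.8269,0.0039,-0.4675,0.5600,4.3910,-2.4969,8.4862,-3.3096,0.7363,0.5304,-0.3660,1.2671,242.4542,58.9171,-53.6431,-4.7801,-1.4660
2,0.0896,-0.8785,0.1893,-0.4994,0.5436,8.7510,-4.2397,15.7588,-0.4197,-3.1193,0.5184,-0.3618,1.2626,232.3037,67.7443,-53.6431,-5.8844,2.0868
3,0.2378,-0.9450,0.4365,-0.4947,0.5305,10.8488,-4.5294,16.7289,1.1154,1.6548,0.4960,-0.3562,1.2415,125.7128,49.9120,-47.4043,-4.8314,-1.3174
4,0.3903,-1.0001,0.6419,-0.4601,0.5995,9.6225,-2.8706,11.0768,3.0686,7.5257,0.4625,-0.3519,1.2014,50.8971,33.9399,-20.5479,-4.8104,-3.1962
5,0.5265,-1.0288,0.7853,-0.4118,0.7201,8.5773,-0.8920,8.2454,3.1091,8.5784,0.4189,-0.3577,1.1514,-7.1124,13.2030,-1.0488,-3.4230,-3.1962
6,0.6467,-1.0268,0.8961,-0.3752,0.8461,7.4618,1.2142,6.6466,1.6530,8.2092,0.3660,-0.3738,1.0994,-45.4082,-6.5310,11.7971,-1.3914,-3.1962
7,0.7513,-0.9977,0.9880,-0.3605,0.9561,6.5188,2.6563,5.6567,0.3479,6.4185,0.3076,-0.3983,1.0503,-62.7735,-18.4749,18.6585,-0.1281,-3.1962
8,0.8441,-0.9540,1.0672,-0.3592,1.0316,5.8826,3.1215,4.9272,-0.0526,3.5921,0.2483,-0.4296,1.0068,-65.6026,-23.7166,21.7040,0.0675,-0.9040
9,0.9292,-0.9104,1.1343,-0.3656,1.0816,5.4854,2.6388,4.0412,-0.6598,2.9876,0.1900,-0.4633,0.9679,-62.6824,-24.5229,21.5913,0.2417,-0.5694
10,1.0099,-0.8781,1.1886,-0.3752,1.1215,5.2924,1.6207,3.2103,-0.5220,2.2807,0.1335,-0.4952,0.9311,-57.4845,-23.4303,20.7946,-0.1105,-0.1442
11,1.0888,-0.8629,1.2314,-0.3817,1.1531,5.2425,0.3903,2.5150,-0.2666,1.9071,0.0795,-0.5239,0.8957,-52.4249,-21.4680,19.7054,-0.4314,0.0272
12,1.1677,-0.8659,1.2652,-0.3840,1.1800,5.2774,-0.7973,1.9998,-0.0053,1.6598,0.0280,-0.5481,0.8613,-48.4534,-19.3789,18.7388,-0.6353,0.1236
13,1.2473,-0.8853,1.2926,-0.3829,1.2037,5.3500,-1.7997,1.6641,0.1653,1.5030,-0.0211,-0.5674,0.8277,-45.8916,-17.5112,17.9996,-0.6751,0.1652
14,1.3281,-0.9180,1.3160,-0.3796,1.2252,5.4181,-2.5433,1.4762,0.2906,1.3586,-0.0680,-0.5815,0.7948,-44.5265,-16.0547,17.4920,-0.6338,0.2032
15,1.4095,-0.9596,1.3376,-0.3750,1.2447,5.4430,-2.9809,1.4056,0.3239,1.2507,-0.1129,-0.5909,0.7626,-43.9969,-15.0618,17.1287,-0.5074,0.2096
16,1.4909,-1.0053,1.3587,-0.3706,1.2628,5.3920,-3.0934,1.4183,0.2292,1.1800,-0.1558,-0.5959,0.7309,-43.8481,-14.5280,16.8438,-0.2926,0.1833
17,1.5708,-1.0507,1.3803,-0.3684,1.2800,5.2532,-2.9194,1.4752,0.0076,1.1323,-0.1967,-0.5971,0.6997,-43.6828,-14.3747,16.5950,-0.0102,0.1385
18,1.6482,-1.0923,1.4028,-0.3697,1.2963,5.0488,-2.5823,1.5302,-0.2328,1.0599,-0.2355,-0.5954,0.6690,-43.2216,-14.4468,16.3605,0.2384,0.1139
19,1.7222,-1.1284,1.4260,-0.3746,1.3115,4.8126,-2.1976,1.5647,-0.4768,0.9927,-0.2721,-0.5916,0.6388,-42.4832,-14.5874,16.1054,0.4521,0.0865
20,1.7928,-1.1591,1.4494,-0.3825,1.3255,4.5814,-1.8710,1.5656,-0.6311,0.9001,-0.3062,-0.5863,0.6090,-41.4878,-14.6796,15.8291,0.5683,0.0811
21,1.8600,-1.1855,1.4726,-0.3923,1.3382,4.3706,-1.6313,1.5398,-0.7057,0.8104,-0.3379,-0.5797,0.5798,-40.3660,-14.6898,15.5219,0.6089,0.0743
22,1.9242,-1.2089,1.4954,-0.4028,1.3497,4.1817,-1.4667,1.4992,-0.7318,0.7348,-0.3671,-0.5721,0.5513,-39.1985,-14.6244,15.1895,0.6091,0.0591
23,1.9856,-1.2302,1.5175,-0.4136,1.3601,4.0109,-1.3568,1.4526,-0.7333,0.6721,-0.3940,-0.5636,0.5234,-38.0215,-14.4997,14.8433,0.5940,0.0382
24,2.0447,-1.2501,1.5389,-0.4243,1.3697,3.8544,-1.2847,1.4051,-0.7234,0.6181,-0.4187,-0.5543,0.4964,-36.8500,-14.3305,14.4929,0.5760,0.0161
25,2.1014,-1.2691,1.5596,-0.4349,1.3785,3.7090,-1.2380,1.3591,-0.7084,0.5698,-0.4413,-0.5442,0.4703,-35.6910,-14.1282,14.1452,0.5605,-0.0044
26,2.1561,-1.2875,1.5796,-0.4452,1.3867,3.5724,-1.2087,1.3156,-0.6911,0.5254,-0.4620,-0.5333,0.4451,-34.5487,-13.9013,13.8039,0.5493,-0.0221
27,2.2087,-1.3056,1.5990,-0.4553,1.3942,3.4426,-1.1909,1.2749,-0.6727,0.4841,-0.4808,-0.5219,0.4210,-33.4251,-13.6562,13.4712,0.5421,-0.0368
28,2.2595,-1.3234,1.6179,-0.4651,1.4011,3.3185,-1.1807,1.2369,-0.6535,0.4455,-0.4980,-0.5099,0.3980,-32.3214,-13.3971,13.1482,0.5386,-0.0486
29,2.3084,-1.3412,1.6361,-0.4746,1.4075,3.1990,-1.1755,1.2011,-0.6338,0.4094,-0.5136,-0.4974,0.3762,-31.2382,-13.1276,12.8351,0.5378,-0.0578
30,2.3555,-1.3588,1.6539,-0.4839,1.4133,3.0832,-1.1731,1.1674,-0.6135,0.3758,-0.5278,-0.4846,0.3554,-30.1757,-12.8502,12.5319,0.5390,-0.0648
31,2.4010,-1.3765,1.6711,-0.4928,1.4186,2.9708,-1.1721,1.1354,-0.5928,0.3445,-0.5407,-0.4715,0.3358,-29.1341,-12.5667,12.2387,0.5416,-0.0699
32,2.4447,-1.3941,1.6879,-0.5014,1.4235,2.8612,-1.1717,1.1047,-0.5718,0.3155,-0.5523,-0.4581,0.3174,,,,,


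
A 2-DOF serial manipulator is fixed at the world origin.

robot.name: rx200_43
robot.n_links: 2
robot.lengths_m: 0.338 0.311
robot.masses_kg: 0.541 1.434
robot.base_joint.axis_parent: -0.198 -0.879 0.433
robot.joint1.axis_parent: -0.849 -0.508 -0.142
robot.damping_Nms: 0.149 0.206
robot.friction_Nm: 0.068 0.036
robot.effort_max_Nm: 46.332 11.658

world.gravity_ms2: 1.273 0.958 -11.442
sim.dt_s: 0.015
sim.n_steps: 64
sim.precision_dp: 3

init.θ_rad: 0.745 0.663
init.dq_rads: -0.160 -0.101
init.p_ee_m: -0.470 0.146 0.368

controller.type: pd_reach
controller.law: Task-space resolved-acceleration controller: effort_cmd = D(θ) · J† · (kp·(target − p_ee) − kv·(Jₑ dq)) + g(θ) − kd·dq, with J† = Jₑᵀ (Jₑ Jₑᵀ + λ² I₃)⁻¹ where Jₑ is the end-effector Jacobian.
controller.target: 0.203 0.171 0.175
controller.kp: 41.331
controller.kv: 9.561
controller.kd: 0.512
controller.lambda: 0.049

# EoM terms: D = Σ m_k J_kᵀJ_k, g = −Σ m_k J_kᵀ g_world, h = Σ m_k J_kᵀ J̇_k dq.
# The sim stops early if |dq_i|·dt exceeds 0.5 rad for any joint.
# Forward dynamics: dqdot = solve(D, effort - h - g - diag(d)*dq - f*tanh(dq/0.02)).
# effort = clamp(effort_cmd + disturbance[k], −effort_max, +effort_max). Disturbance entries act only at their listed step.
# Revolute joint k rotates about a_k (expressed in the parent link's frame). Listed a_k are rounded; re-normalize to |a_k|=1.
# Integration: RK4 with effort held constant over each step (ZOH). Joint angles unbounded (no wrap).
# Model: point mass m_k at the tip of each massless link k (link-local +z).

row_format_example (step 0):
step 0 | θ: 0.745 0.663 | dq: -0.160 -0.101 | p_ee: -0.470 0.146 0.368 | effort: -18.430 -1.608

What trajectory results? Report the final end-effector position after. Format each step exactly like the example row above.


step 1 | θ: 0.739 0.668 | dq: -0.646 0.700 | p_ee: -0.467 0.148 0.370 | effort: -16.583 -2.365
step 2 | θ: 0.726 0.683 | dq: -1.031 1.292 | p_ee: -0.463 0.152 0.371 | effort: -14.999 -2.850
step 3 | θ: 0.709 0.705 | dq: -1.339 1.734 | p_ee: -0.456 0.158 0.373 | effort: -13.630 -3.155
step 4 | θ: 0.687 0.734 | dq: -1.585 2.065 | p_ee: -0.447 0.165 0.375 | effort: -12.433 -3.344
step 5 | θ: 0.661 0.767 | dq: -1.785 2.314 | p_ee: -0.437 0.174 0.377 | effort: -11.373 -3.457
step 6 | θ: 0.633 0.803 | dq: -1.947 2.504 | p_ee: -0.426 0.183 0.379 | effort: -10.423 -3.525
step 7 | θ: 0.603 0.841 | dq: -2.081 2.647 | p_ee: -0.413 0.192 0.381 | effort: -9.561 -3.568
step 8 | θ: 0.571 0.882 | dq: -2.191 2.754 | p_ee: -0.399 0.201 0.383 | effort: -8.768 -3.597
step 9 | θ: 0.538 0.924 | dq: -2.283 2.833 | p_ee: -0.384 0.210 0.385 | effort: -8.031 -3.623
step 10 | θ: 0.503 0.967 | dq: -2.360 2.888 | p_ee: -0.368 0.220 0.386 | effort: -7.339 -3.649
step 11 | θ: 0.467 1.010 | dq: -2.425 2.923 | p_ee: -0.351 0.228 0.387 | effort: -6.683 -3.679
step 12 | θ: 0.430 1.054 | dq: -2.479 2.941 | p_ee: -0.333 0.237 0.387 | effort: -6.057 -3.714
step 13 | θ: 0.393 1.098 | dq: -2.524 2.942 | p_ee: -0.315 0.244 0.387 | effort: -5.457 -3.756
step 14 | θ: 0.355 1.142 | dq: -2.561 2.929 | p_ee: -0.296 0.251 0.387 | effort: -4.880 -3.803
step 15 | θ: 0.316 1.186 | dq: -2.591 2.902 | p_ee: -0.277 0.258 0.386 | effort: -4.322 -3.855
step 16 | θ: 0.277 1.229 | dq: -2.615 2.863 | p_ee: -0.258 0.264 0.385 | effort: -3.782 -3.910
step 17 | θ: 0.238 1.272 | dq: -2.634 2.812 | p_ee: -0.238 0.269 0.383 | effort: -3.261 -3.969
step 18 | θ: 0.198 1.314 | dq: -2.646 2.751 | p_ee: -0.218 0.273 0.381 | effort: -2.757 -4.028
step 19 | θ: 0.158 1.354 | dq: -2.654 2.681 | p_ee: -0.199 0.277 0.378 | effort: -2.270 -4.088
step 20 | θ: 0.118 1.394 | dq: -2.656 2.602 | p_ee: -0.179 0.280 0.375 | effort: -1.802 -4.146
step 21 | θ: 0.079 1.432 | dq: -2.652 2.516 | p_ee: -0.160 0.282 0.372 | effort: -1.353 -4.202
step 22 | θ: 0.039 1.469 | dq: -2.644 2.424 | p_ee: -0.141 0.284 0.368 | effort: -0.922 -4.254
step 23 | θ: -0.001 1.505 | dq: -2.630 2.327 | p_ee: -0.122 0.285 0.364 | effort: -0.512 -4.303
step 24 | θ: -0.040 1.539 | dq: -2.611 2.227 | p_ee: -0.104 0.285 0.360 | effort: -0.121 -4.346
step 25 | θ: -0.079 1.572 | dq: -2.587 2.124 | p_ee: -0.086 0.285 0.356 | effort: 0.248 -4.385
step 26 | θ: -0.117 1.603 | dq: -2.558 2.019 | p_ee: -0.069 0.284 0.351 | effort: 0.598 -4.418
step 27 | θ: -0.156 1.632 | dq: -2.523 1.914 | p_ee: -0.053 0.283 0.346 | effort: 0.926 -4.446
step 28 | θ: -0.193 1.660 | dq: -2.483 1.810 | p_ee: -0.037 0.281 0.341 | effort: 1.233 -4.468
step 29 | θ: -0.230 1.687 | dq: -2.439 1.707 | p_ee: -0.021 0.280 0.336 | effort: 1.520 -4.484
step 30 | θ: -0.266 1.711 | dq: -2.389 1.607 | p_ee: -0.007 0.277 0.331 | effort: 1.786 -4.496
step 31 | θ: -0.302 1.735 | dq: -2.336 1.510 | p_ee: 0.008 0.275 0.325 | effort: 2.033 -4.502
step 32 | θ: -0.336 1.757 | dq: -2.278 1.416 | p_ee: 0.021 0.272 0.320 | effort: 2.261 -4.505
step 33 | θ: -0.370 1.777 | dq: -2.217 1.327 | p_ee: 0.034 0.270 0.315 | effort: 2.470 -4.503
step 34 | θ: -0.403 1.797 | dq: -2.153 1.241 | p_ee: 0.046 0.267 0.310 | effort: 2.661 -4.497
step 35 | θ: -0.434 1.815 | dq: -2.086 1.161 | p_ee: 0.057 0.264 0.304 | effort: 2.836 -4.488
step 36 | θ: -0.465 1.831 | dq: -2.016 1.085 | p_ee: 0.068 0.261 0.299 | effort: 2.995 -4.476
step 37 | θ: -0.495 1.847 | dq: -1.945 1.014 | p_ee: 0.078 0.258 0.294 | effort: 3.139 -4.462
step 38 | θ: -0.524 1.862 | dq: -1.873 0.948 | p_ee: 0.088 0.255 0.289 | effort: 3.269 -4.445
step 39 | θ: -0.551 1.876 | dq: -1.800 0.887 | p_ee: 0.097 0.252 0.284 | effort: 3.386 -4.427
step 40 | θ: -0.577 1.888 | dq: -1.726 0.830 | p_ee: 0.105 0.249 0.279 | effort: 3.490 -4.407
step 41 | θ: -0.603 1.901 | dq: -1.653 0.777 | p_ee: 0.113 0.246 0.274 | effort: 3.584 -4.386
step 42 | θ: -0.627 1.912 | dq: -1.579 0.728 | p_ee: 0.120 0.243 0.270 | effort: 3.667 -4.365
step 43 | θ: -0.650 1.922 | dq: -1.507 0.683 | p_ee: 0.127 0.240 0.265 | effort: 3.740 -4.342
step 44 | θ: -0.672 1.932 | dq: -1.436 0.641 | p_ee: 0.134 0.238 0.261 | effort: 3.805 -4.319
step 45 | θ: -0.693 1.942 | dq: -1.366 0.603 | p_ee: 0.140 0.235 0.257 | effort: 3.862 -4.296
step 46 | θ: -0.713 1.950 | dq: -1.297 0.568 | p_ee: 0.145 0.232 0.253 | effort: 3.911 -4.272
step 47 | θ: -0.732 1.959 | dq: -1.230 0.535 | p_ee: 0.150 0.230 0.249 | effort: 3.954 -4.248
step 48 | θ: -0.750 1.966 | dq: -1.166 0.505 | p_ee: 0.155 0.228 0.245 | effort: 3.991 -4.225
step 49 | θ: -0.767 1.974 | dq: -1.103 0.477 | p_ee: 0.160 0.225 0.241 | effort: 4.023 -4.202
step 50 | θ: -0.783 1.981 | dq: -1.042 0.452 | p_ee: 0.164 0.223 0.238 | effort: 4.050 -4.179
step 51 | θ: -0.798 1.987 | dq: -0.984 0.428 | p_ee: 0.167 0.221 0.234 | effort: 4.073 -4.156
step 52 | θ: -0.813 1.994 | dq: -0.928 0.406 | p_ee: 0.171 0.219 0.231 | effort: 4.092 -4.134
step 53 | θ: -0.826 2.000 | dq: -0.874 0.385 | p_ee: 0.174 0.218 0.228 | effort: 4.108 -4.112
step 54 | θ: -0.839 2.005 | dq: -0.823 0.366 | p_ee: 0.177 0.216 0.225 | effort: 4.120 -4.091
step 55 | θ: -0.851 2.011 | dq: -0.774 0.348 | p_ee: 0.180 0.214 0.222 | effort: 4.131 -4.071
step 56 | θ: -0.862 2.016 | dq: -0.727 0.331 | p_ee: 0.182 0.213 0.219 | effort: 4.139 -4.051
step 57 | θ: -0.873 2.021 | dq: -0.682 0.315 | p_ee: 0.185 0.211 0.217 | effort: 4.145 -4.031
step 58 | θ: -0.883 2.025 | dq: -0.640 0.300 | p_ee: 0.187 0.210 0.214 | effort: 4.149 -4.012
step 59 | θ: -0.892 2.030 | dq: -0.600 0.286 | p_ee: 0.189 0.208 0.212 | effort: 4.152 -3.994
step 60 | θ: -0.901 2.034 | dq: -0.562 0.273 | p_ee: 0.190 0.207 0.210 | effort: 4.153 -3.977
step 61 | θ: -0.909 2.038 | dq: -0.526 0.260 | p_ee: 0.192 0.206 0.208 | effort: 4.154 -3.960
step 62 | θ: -0.916 2.042 | dq: -0.492 0.248 | p_ee: 0.193 0.205 0.206 | effort: 4.153 -3.944
step 63 | θ: -0.924 2.045 | dq: -0.461 0.237 | p_ee: 0.195 0.204 0.204 | effort: 4.152 -3.929
step 64 | θ: -0.930 2.049 | dq: -0.430 0.226 | p_ee: 0.196 0.203 0.202
final p_ee position (m): 0.196 0.203 0.202


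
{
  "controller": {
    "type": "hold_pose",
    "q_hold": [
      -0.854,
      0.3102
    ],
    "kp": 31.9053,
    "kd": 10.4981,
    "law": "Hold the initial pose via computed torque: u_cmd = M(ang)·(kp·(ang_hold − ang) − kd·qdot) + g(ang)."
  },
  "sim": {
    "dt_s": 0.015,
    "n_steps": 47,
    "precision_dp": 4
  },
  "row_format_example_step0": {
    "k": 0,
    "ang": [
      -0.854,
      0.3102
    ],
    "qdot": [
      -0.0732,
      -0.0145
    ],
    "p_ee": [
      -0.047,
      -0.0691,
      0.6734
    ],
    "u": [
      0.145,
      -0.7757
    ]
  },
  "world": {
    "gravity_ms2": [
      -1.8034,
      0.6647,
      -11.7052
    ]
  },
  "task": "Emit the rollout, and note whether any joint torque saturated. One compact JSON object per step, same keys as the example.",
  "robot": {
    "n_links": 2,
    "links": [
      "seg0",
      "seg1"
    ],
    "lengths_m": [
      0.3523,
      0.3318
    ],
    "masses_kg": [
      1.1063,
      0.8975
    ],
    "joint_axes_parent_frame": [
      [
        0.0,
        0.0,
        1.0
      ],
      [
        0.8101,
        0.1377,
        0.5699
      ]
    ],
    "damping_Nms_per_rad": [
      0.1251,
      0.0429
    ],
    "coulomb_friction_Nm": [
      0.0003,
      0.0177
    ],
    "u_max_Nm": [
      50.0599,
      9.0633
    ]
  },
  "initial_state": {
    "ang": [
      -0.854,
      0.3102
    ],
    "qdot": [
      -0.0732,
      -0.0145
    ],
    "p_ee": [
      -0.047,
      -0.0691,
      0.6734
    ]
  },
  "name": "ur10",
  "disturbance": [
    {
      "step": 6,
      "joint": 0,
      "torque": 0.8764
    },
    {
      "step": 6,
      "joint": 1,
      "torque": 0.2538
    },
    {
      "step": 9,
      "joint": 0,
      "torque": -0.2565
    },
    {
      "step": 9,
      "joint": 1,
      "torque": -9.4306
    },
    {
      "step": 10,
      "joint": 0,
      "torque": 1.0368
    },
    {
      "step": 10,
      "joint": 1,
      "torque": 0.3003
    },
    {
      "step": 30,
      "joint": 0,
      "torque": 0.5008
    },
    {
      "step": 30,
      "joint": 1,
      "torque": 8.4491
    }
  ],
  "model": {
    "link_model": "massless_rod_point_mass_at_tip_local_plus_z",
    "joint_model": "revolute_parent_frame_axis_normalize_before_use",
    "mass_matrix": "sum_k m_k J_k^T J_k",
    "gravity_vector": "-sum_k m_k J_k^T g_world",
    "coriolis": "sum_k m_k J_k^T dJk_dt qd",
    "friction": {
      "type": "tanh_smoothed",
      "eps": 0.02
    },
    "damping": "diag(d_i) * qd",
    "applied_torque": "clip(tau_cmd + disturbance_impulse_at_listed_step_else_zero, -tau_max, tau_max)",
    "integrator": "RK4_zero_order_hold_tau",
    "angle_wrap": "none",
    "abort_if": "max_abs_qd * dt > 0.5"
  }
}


{"k":1,"ang":[-0.8549,0.31],"qdot":[-0.0441,-0.0104],"p_ee":[-0.047,-0.069,0.6734],"u":[0.143,-0.7788]}
{"k":2,"ang":[-0.8554,0.3099],"qdot":[-0.026,-0.0072],"p_ee":[-0.047,-0.069,0.6734],"u":[0.1418,-0.781]}
{"k":3,"ang":[-0.8557,0.3098],"qdot":[-0.0149,-0.0049],"p_ee":[-0.047,-0.0689,0.6734],"u":[0.1411,-0.7826]}
{"k":4,"ang":[-0.8559,0.3097],"qdot":[-0.0081,-0.0032],"p_ee":[-0.047,-0.0689,0.6734],"u":[0.1406,-0.7837]}
{"k":5,"ang":[-0.856,0.3097],"qdot":[-0.0041,-0.002],"p_ee":[-0.047,-0.0689,0.6734],"u":[0.1403,-0.7845]}
{"k":6,"ang":[-0.856,0.3097],"qdot":[-0.0016,-0.0011],"p_ee":[-0.047,-0.0689,0.6734],"u":[1.0165,-0.5313]}
{"k":7,"ang":[-0.8417,0.3097],"qdot":[1.8134,0.0114],"p_ee":[-0.046,-0.0696,0.6734],"u":[0.0185,-0.8229]}
{"k":8,"ang":[-0.8203,0.31],"qdot":[1.0837,0.0267],"p_ee":[-0.0446,-0.0706,0.6734],"u":[0.0624,-0.8126]}
{"k":9,"ang":[-0.8075,0.3104],"qdot":[0.6375,0.0285],"p_ee":[-0.0437,-0.0713,0.6734],"u":[-0.1669,-9.0633]}
{"k":10,"ang":[-0.8006,0.297],"qdot":[0.2801,-1.8174],"p_ee":[-0.0417,-0.0684,0.6743],"u":[1.1781,0.8562]}
{"k":11,"ang":[-0.7776,0.2722],"qdot":[2.7856,-1.4914],"p_ee":[-0.0373,-0.0634,0.6759],"u":[-0.0053,0.4035]}
{"k":12,"ang":[-0.7446,0.2521],"qdot":[1.6396,-1.1967],"p_ee":[-0.0329,-0.0597,0.677],"u":[0.0472,0.3145]}
{"k":13,"ang":[-0.7261,0.2359],"qdot":[0.8516,-0.9576],"p_ee":[-0.0301,-0.0563,0.6779],"u":[0.0746,0.2334]}
{"k":14,"ang":[-0.7172,0.2231],"qdot":[0.3736,-0.7572],"p_ee":[-0.0282,-0.0535,0.6785],"u":[0.0863,0.1563]}
{"k":15,"ang":[-0.7137,0.213],"qdot":[0.1178,-0.5866],"p_ee":[-0.0269,-0.0511,0.679],"u":[0.0896,0.083]}
{"k":16,"ang":[-0.7129,0.2053],"qdot":[-0.0021,-0.4402],"p_ee":[-0.026,-0.0492,0.6794],"u":[0.0891,0.0142]}
{"k":17,"ang":[-0.7134,0.1997],"qdot":[-0.0494,-0.3147],"p_ee":[-0.0254,-0.0478,0.6796],"u":[0.0873,-0.0498]}
{"k":18,"ang":[-0.7143,0.1958],"qdot":[-0.0653,-0.2071],"p_ee":[-0.025,-0.0469,0.6798],"u":[0.0854,-0.1091]}
{"k":19,"ang":[-0.7153,0.1933],"qdot":[-0.0694,-0.1153],"p_ee":[-0.0248,-0.0462,0.6799],"u":[0.084,-0.1637]}
{"k":20,"ang":[-0.7164,0.1922],"qdot":[-0.0698,-0.0374],"p_ee":[-0.0247,-0.0459,0.68],"u":[0.0831,-0.2139]}
{"k":21,"ang":[-0.7174,0.1921],"qdot":[-0.069,0.0252],"p_ee":[-0.0247,-0.0459,0.68],"u":[0.0826,-0.2579]}
{"k":22,"ang":[-0.7184,0.1929],"qdot":[-0.0682,0.0731],"p_ee":[-0.0249,-0.0461,0.6799],"u":[0.0826,-0.295]}
{"k":23,"ang":[-0.7194,0.1942],"qdot":[-0.0684,0.1126],"p_ee":[-0.0251,-0.0464,0.6799],"u":[0.0829,-0.3289]}
{"k":24,"ang":[-0.7205,0.1962],"qdot":[-0.0693,0.1451],"p_ee":[-0.0253,-0.0468,0.6798],"u":[0.0834,-0.3602]}
{"k":25,"ang":[-0.7215,0.1985],"qdot":[-0.0704,0.1713],"p_ee":[-0.0257,-0.0474,0.6797],"u":[0.0842,-0.389]}
{"k":26,"ang":[-0.7226,0.2013],"qdot":[-0.0717,0.1922],"p_ee":[-0.026,-0.048,0.6796],"u":[0.0851,-0.4154]}
{"k":27,"ang":[-0.7236,0.2043],"qdot":[-0.0731,0.2083],"p_ee":[-0.0264,-0.0487,0.6794],"u":[0.0862,-0.4397]}
{"k":28,"ang":[-0.7247,0.2075],"qdot":[-0.0745,0.2204],"p_ee":[-0.0268,-0.0495,0.6793],"u":[0.0873,-0.4621]}
{"k":29,"ang":[-0.7259,0.2109],"qdot":[-0.0759,0.2289],"p_ee":[-0.0273,-0.0502,0.6791],"u":[0.0886,-0.4826]}
{"k":30,"ang":[-0.727,0.2143],"qdot":[-0.0772,0.2345],"p_ee":[-0.0277,-0.0511,0.679],"u":[0.5907,7.9476]}
{"k":31,"ang":[-0.7173,0.2319],"qdot":[1.106,2.1155],"p_ee":[-0.0292,-0.0556,0.6781],"u":[0.0308,-1.901]}
{"k":32,"ang":[-0.7079,0.2614],"qdot":[0.2874,1.815],"p_ee":[-0.0317,-0.0632,0.6765],"u":[0.0641,-1.8017]}
{"k":33,"ang":[-0.7059,0.2866],"qdot":[0.0092,1.5418],"p_ee":[-0.034,-0.0694,0.675],"u":[0.0829,-1.7106]}
{"k":34,"ang":[-0.7067,0.3079],"qdot":[-0.0982,1.2985],"p_ee":[-0.0361,-0.0747,0.6736],"u":[0.0955,-1.627]}
{"k":35,"ang":[-0.7085,0.3257],"qdot":[-0.1428,1.0837],"p_ee":[-0.0379,-0.079,0.6723],"u":[0.1051,-1.5501]}
{"k":36,"ang":[-0.7108,0.3406],"qdot":[-0.1615,0.8949],"p_ee":[-0.0394,-0.0826,0.6712],"u":[0.113,-1.4792]}
{"k":37,"ang":[-0.7133,0.3527],"qdot":[-0.1689,0.7294],"p_ee":[-0.0406,-0.0855,0.6703],"u":[0.1197,-1.4141]}
{"k":38,"ang":[-0.7158,0.3626],"qdot":[-0.1712,0.5851],"p_ee":[-0.0417,-0.0878,0.6695],"u":[0.1256,-1.3541]}
{"k":39,"ang":[-0.7184,0.3704],"qdot":[-0.1714,0.4594],"p_ee":[-0.0426,-0.0896,0.6689],"u":[0.1308,-1.2991]}
{"k":40,"ang":[-0.721,0.3765],"qdot":[-0.1706,0.3505],"p_ee":[-0.0434,-0.091,0.6684],"u":[0.1354,-1.2485]}
{"k":41,"ang":[-0.7235,0.381],"qdot":[-0.1695,0.2565],"p_ee":[-0.044,-0.092,0.668],"u":[0.1394,-1.2021]}
{"k":42,"ang":[-0.726,0.3843],"qdot":[-0.1683,0.1757],"p_ee":[-0.0445,-0.0927,0.6678],"u":[0.143,-1.1596]}
{"k":43,"ang":[-0.7285,0.3864],"qdot":[-0.167,0.1065],"p_ee":[-0.0449,-0.0931,0.6676],"u":[0.146,-1.1207]}
{"k":44,"ang":[-0.731,0.3875],"qdot":[-0.1657,0.0476],"p_ee":[-0.0452,-0.0933,0.6675],"u":[0.1485,-1.0851]}
{"k":45,"ang":[-0.7335,0.3879],"qdot":[-0.1645,-0.0009],"p_ee":[-0.0455,-0.0933,0.6675],"u":[0.1507,-1.0534]}
{"k":46,"ang":[-0.736,0.3876],"qdot":[-0.1645,-0.0362],"p_ee":[-0.0457,-0.0931,0.6675],"u":[0.1524,-1.0283]}
{"k":47,"ang":[-0.7384,0.3868],"qdot":[-0.1641,-0.0644],"p_ee":[-0.0458,-0.0928,0.6675]}
{"summary": "any joint saturated: yes"}
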